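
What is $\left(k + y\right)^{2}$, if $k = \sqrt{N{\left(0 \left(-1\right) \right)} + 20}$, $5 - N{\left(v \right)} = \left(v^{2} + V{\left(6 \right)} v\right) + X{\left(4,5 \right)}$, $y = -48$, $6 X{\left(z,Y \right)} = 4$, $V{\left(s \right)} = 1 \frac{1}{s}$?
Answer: $\frac{\left(144 - \sqrt{219}\right)^{2}}{9} \approx 1854.8$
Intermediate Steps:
$V{\left(s \right)} = \frac{1}{s}$
$X{\left(z,Y \right)} = \frac{2}{3}$ ($X{\left(z,Y \right)} = \frac{1}{6} \cdot 4 = \frac{2}{3}$)
$N{\left(v \right)} = \frac{13}{3} - v^{2} - \frac{v}{6}$ ($N{\left(v \right)} = 5 - \left(\left(v^{2} + \frac{v}{6}\right) + \frac{2}{3}\right) = 5 - \left(\frac{2}{3} + v^{2} + \frac{v}{6}\right) = \frac{13}{3} - v^{2} - \frac{v}{6}$)
$k = \frac{\sqrt{219}}{3}$ ($k = \sqrt{\left(\frac{13}{3} - \left(0 \left(-1\right)\right)^{2} - \frac{0 \left(-1\right)}{6}\right) + 20} = \sqrt{\left(\frac{13}{3} - 0^{2} - 0\right) + 20} = \sqrt{\left(\frac{13}{3} - 0 + 0\right) + 20} = \sqrt{\left(\frac{13}{3} + 0 + 0\right) + 20} = \sqrt{\frac{13}{3} + 20} = \sqrt{\frac{73}{3}} = \frac{\sqrt{219}}{3} \approx 4.9329$)
$\left(k + y\right)^{2} = \left(\frac{\sqrt{219}}{3} - 48\right)^{2} = \left(-48 + \frac{\sqrt{219}}{3}\right)^{2}$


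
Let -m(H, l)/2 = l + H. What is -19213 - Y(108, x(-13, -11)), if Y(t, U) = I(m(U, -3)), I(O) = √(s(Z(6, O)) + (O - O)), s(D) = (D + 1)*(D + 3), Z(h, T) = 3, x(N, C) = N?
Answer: -19213 - 2*√6 ≈ -19218.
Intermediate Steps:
m(H, l) = -2*H - 2*l (m(H, l) = -2*(l + H) = -2*(H + l) = -2*H - 2*l)
s(D) = (1 + D)*(3 + D)
I(O) = 2*√6 (I(O) = √((3 + 3² + 4*3) + (O - O)) = √((3 + 9 + 12) + 0) = √(24 + 0) = √24 = 2*√6)
Y(t, U) = 2*√6
-19213 - Y(108, x(-13, -11)) = -19213 - 2*√6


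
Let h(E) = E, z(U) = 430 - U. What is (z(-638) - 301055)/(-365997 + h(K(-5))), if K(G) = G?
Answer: 299987/366002 ≈ 0.81963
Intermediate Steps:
(z(-638) - 301055)/(-365997 + h(K(-5))) = ((430 - 1*(-638)) - 301055)/(-365997 - 5) = ((430 + 638) - 301055)/(-366002) = (1068 - 301055)*(-1/366002) = -299987*(-1/366002) = 299987/366002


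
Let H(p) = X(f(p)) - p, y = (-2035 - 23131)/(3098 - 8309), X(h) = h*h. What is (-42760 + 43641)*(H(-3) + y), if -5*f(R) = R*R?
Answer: 1270460146/130275 ≈ 9752.1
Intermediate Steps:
f(R) = -R²/5 (f(R) = -R*R/5 = -R²/5)
X(h) = h²
y = 25166/5211 (y = -25166/(-5211) = -25166*(-1/5211) = 25166/5211 ≈ 4.8294)
H(p) = -p + p⁴/25 (H(p) = (-p²/5)² - p = p⁴/25 - p = -p + p⁴/25)
(-42760 + 43641)*(H(-3) + y) = (-42760 + 43641)*((-1*(-3) + (1/25)*(-3)⁴) + 25166/5211) = 881*((3 + (1/25)*81) + 25166/5211) = 881*((3 + 81/25) + 25166/5211) = 881*(156/25 + 25166/5211) = 881*(1442066/130275) = 1270460146/130275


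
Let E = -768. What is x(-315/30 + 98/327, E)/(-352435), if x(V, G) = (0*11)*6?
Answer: 0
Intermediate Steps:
x(V, G) = 0 (x(V, G) = 0*6 = 0)
x(-315/30 + 98/327, E)/(-352435) = 0/(-352435) = 0*(-1/352435) = 0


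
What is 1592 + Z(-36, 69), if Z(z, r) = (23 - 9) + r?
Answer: 1675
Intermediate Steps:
Z(z, r) = 14 + r
1592 + Z(-36, 69) = 1592 + (14 + 69) = 1592 + 83 = 1675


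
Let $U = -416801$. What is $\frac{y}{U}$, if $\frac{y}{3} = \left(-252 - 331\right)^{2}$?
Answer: $- \frac{92697}{37891} \approx -2.4464$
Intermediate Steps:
$y = 1019667$ ($y = 3 \left(-252 - 331\right)^{2} = 3 \left(-583\right)^{2} = 3 \cdot 339889 = 1019667$)
$\frac{y}{U} = \frac{1019667}{-416801} = 1019667 \left(- \frac{1}{416801}\right) = - \frac{92697}{37891}$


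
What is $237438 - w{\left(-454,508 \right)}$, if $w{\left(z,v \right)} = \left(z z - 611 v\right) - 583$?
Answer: $342293$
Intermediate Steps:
$w{\left(z,v \right)} = -583 + z^{2} - 611 v$ ($w{\left(z,v \right)} = \left(z^{2} - 611 v\right) - 583 = -583 + z^{2} - 611 v$)
$237438 - w{\left(-454,508 \right)} = 237438 - \left(-583 + \left(-454\right)^{2} - 310388\right) = 237438 - \left(-583 + 206116 - 310388\right) = 237438 - -104855 = 237438 + 104855 = 342293$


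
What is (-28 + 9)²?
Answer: 361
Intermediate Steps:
(-28 + 9)² = (-19)² = 361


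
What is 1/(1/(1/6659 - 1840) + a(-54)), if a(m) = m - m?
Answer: -12252559/6659 ≈ -1840.0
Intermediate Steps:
a(m) = 0
1/(1/(1/6659 - 1840) + a(-54)) = 1/(1/(1/6659 - 1840) + 0) = 1/(1/(-12252559/6659) + 0) = 1/(-6659/12252559 + 0) = 1/(-6659/12252559) = -12252559/6659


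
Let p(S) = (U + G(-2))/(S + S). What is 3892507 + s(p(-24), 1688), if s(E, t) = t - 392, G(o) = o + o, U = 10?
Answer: 3893803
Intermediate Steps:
G(o) = 2*o
p(S) = 3/S (p(S) = (10 + 2*(-2))/(S + S) = (10 - 4)/((2*S)) = 6*(1/(2*S)) = 3/S)
s(E, t) = -392 + t
3892507 + s(p(-24), 1688) = 3892507 + (-392 + 1688) = 3892507 + 1296 = 3893803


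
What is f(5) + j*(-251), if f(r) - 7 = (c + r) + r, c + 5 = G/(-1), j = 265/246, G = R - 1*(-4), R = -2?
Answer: -64055/246 ≈ -260.39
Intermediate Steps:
G = 2 (G = -2 - 1*(-4) = -2 + 4 = 2)
j = 265/246 (j = 265*(1/246) = 265/246 ≈ 1.0772)
c = -7 (c = -5 + 2/(-1) = -5 + 2*(-1) = -5 - 2 = -7)
f(r) = 2*r (f(r) = 7 + ((-7 + r) + r) = 7 + (-7 + 2*r) = 2*r)
f(5) + j*(-251) = 2*5 + (265/246)*(-251) = 10 - 66515/246 = -64055/246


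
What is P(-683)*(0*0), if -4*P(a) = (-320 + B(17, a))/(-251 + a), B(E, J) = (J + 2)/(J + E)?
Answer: 0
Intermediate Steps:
B(E, J) = (2 + J)/(E + J)
P(a) = -(-320 + (2 + a)/(17 + a))/(4*(-251 + a))
P(-683)*(0*0) = ((5438 + 319*(-683))/(4*(-251 - 683)*(17 - 683)))*(0*0) = ((¼)*(5438 - 217877)/(-934*(-666)))*0 = ((¼)*(-1/934)*(-1/666)*(-212439))*0 = -70813/829392*0 = 0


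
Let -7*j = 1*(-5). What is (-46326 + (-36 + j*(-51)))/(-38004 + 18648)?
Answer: 108263/45164 ≈ 2.3971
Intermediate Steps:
j = 5/7 (j = -(-5)/7 = -⅐*(-5) = 5/7 ≈ 0.71429)
(-46326 + (-36 + j*(-51)))/(-38004 + 18648) = (-46326 + (-36 + (5/7)*(-51)))/(-38004 + 18648) = (-46326 + (-36 - 255/7))/(-19356) = (-46326 - 507/7)*(-1/19356) = -324789/7*(-1/19356) = 108263/45164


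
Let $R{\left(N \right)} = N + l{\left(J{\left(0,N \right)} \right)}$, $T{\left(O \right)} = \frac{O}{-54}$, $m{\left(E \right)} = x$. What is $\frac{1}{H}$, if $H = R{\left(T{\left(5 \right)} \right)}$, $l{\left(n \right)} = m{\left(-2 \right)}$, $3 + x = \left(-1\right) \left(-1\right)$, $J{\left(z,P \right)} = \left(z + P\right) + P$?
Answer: $- \frac{54}{113} \approx -0.47788$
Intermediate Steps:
$J{\left(z,P \right)} = z + 2 P$ ($J{\left(z,P \right)} = \left(P + z\right) + P = z + 2 P$)
$x = -2$ ($x = -3 - -1 = -3 + 1 = -2$)
$m{\left(E \right)} = -2$
$T{\left(O \right)} = - \frac{O}{54}$ ($T{\left(O \right)} = O \left(- \frac{1}{54}\right) = - \frac{O}{54}$)
$l{\left(n \right)} = -2$
$R{\left(N \right)} = -2 + N$ ($R{\left(N \right)} = N - 2 = -2 + N$)
$H = - \frac{113}{54}$ ($H = -2 - \frac{5}{54} = - \frac{113}{54} \approx -2.0926$)
$\frac{1}{H} = \frac{1}{- \frac{113}{54}} = - \frac{54}{113}$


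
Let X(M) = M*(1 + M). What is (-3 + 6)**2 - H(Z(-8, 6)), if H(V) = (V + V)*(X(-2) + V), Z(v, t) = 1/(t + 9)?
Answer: 1963/225 ≈ 8.7244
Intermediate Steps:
Z(v, t) = 1/(9 + t)
H(V) = 2*V*(2 + V) (H(V) = (V + V)*(-2*(1 - 2) + V) = (2*V)*(-2*(-1) + V) = (2*V)*(2 + V) = 2*V*(2 + V))
(-3 + 6)**2 - H(Z(-8, 6)) = (-3 + 6)**2 - 2*(2 + 1/(9 + 6))/(9 + 6) = 3**2 - 2*(2 + 1/15)/15 = 9 - 2*(2 + 1/15)/15 = 9 - 2*31/(15*15) = 9 - 1*62/225 = 9 - 62/225 = 1963/225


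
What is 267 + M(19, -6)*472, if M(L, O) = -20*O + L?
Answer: 65875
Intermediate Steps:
M(L, O) = L - 20*O
267 + M(19, -6)*472 = 267 + (19 - 20*(-6))*472 = 267 + (19 + 120)*472 = 267 + 139*472 = 267 + 65608 = 65875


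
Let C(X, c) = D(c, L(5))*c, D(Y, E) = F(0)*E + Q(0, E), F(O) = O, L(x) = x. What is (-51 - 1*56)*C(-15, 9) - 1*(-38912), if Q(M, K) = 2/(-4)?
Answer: 78787/2 ≈ 39394.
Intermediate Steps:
Q(M, K) = -½ (Q(M, K) = 2*(-¼) = -½)
D(Y, E) = -½ (D(Y, E) = 0*E - ½ = 0 - ½ = -½)
C(X, c) = -c/2
(-51 - 1*56)*C(-15, 9) - 1*(-38912) = (-51 - 1*56)*(-½*9) - 1*(-38912) = (-51 - 56)*(-9/2) + 38912 = -107*(-9/2) + 38912 = 963/2 + 38912 = 78787/2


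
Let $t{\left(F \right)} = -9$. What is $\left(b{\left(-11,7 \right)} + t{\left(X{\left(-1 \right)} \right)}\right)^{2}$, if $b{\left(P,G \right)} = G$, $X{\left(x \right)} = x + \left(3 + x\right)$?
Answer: $4$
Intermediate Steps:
$X{\left(x \right)} = 3 + 2 x$
$\left(b{\left(-11,7 \right)} + t{\left(X{\left(-1 \right)} \right)}\right)^{2} = \left(7 - 9\right)^{2} = \left(-2\right)^{2} = 4$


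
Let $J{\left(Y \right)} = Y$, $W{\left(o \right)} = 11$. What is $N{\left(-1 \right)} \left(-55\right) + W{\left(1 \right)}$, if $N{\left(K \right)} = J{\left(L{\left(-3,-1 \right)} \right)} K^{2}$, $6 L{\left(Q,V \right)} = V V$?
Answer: $\frac{11}{6} \approx 1.8333$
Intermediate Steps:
$L{\left(Q,V \right)} = \frac{V^{2}}{6}$ ($L{\left(Q,V \right)} = \frac{V V}{6} = \frac{V^{2}}{6}$)
$N{\left(K \right)} = \frac{K^{2}}{6}$ ($N{\left(K \right)} = \frac{\left(-1\right)^{2}}{6} K^{2} = \frac{1}{6} \cdot 1 K^{2} = \frac{K^{2}}{6}$)
$N{\left(-1 \right)} \left(-55\right) + W{\left(1 \right)} = \frac{\left(-1\right)^{2}}{6} \left(-55\right) + 11 = \frac{1}{6} \cdot 1 \left(-55\right) + 11 = \frac{1}{6} \left(-55\right) + 11 = - \frac{55}{6} + 11 = \frac{11}{6}$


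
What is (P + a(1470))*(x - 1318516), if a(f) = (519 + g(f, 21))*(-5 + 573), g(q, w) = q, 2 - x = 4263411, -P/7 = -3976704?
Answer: -161689835259000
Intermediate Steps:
P = 27836928 (P = -7*(-3976704) = 27836928)
x = -4263409 (x = 2 - 1*4263411 = 2 - 4263411 = -4263409)
a(f) = 294792 + 568*f (a(f) = (519 + f)*(-5 + 573) = (519 + f)*568 = 294792 + 568*f)
(P + a(1470))*(x - 1318516) = (27836928 + (294792 + 568*1470))*(-4263409 - 1318516) = (27836928 + (294792 + 834960))*(-5581925) = (27836928 + 1129752)*(-5581925) = 28966680*(-5581925) = -161689835259000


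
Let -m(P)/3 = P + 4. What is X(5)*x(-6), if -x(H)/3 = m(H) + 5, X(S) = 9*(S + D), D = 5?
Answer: -2970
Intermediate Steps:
m(P) = -12 - 3*P (m(P) = -3*(P + 4) = -3*(4 + P) = -12 - 3*P)
X(S) = 45 + 9*S (X(S) = 9*(S + 5) = 9*(5 + S) = 45 + 9*S)
x(H) = 21 + 9*H (x(H) = -3*((-12 - 3*H) + 5) = -3*(-7 - 3*H) = 21 + 9*H)
X(5)*x(-6) = (45 + 9*5)*(21 + 9*(-6)) = (45 + 45)*(21 - 54) = 90*(-33) = -2970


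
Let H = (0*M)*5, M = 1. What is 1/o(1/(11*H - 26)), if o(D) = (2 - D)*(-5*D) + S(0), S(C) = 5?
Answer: 676/3645 ≈ 0.18546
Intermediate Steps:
H = 0 (H = (0*1)*5 = 0*5 = 0)
o(D) = 5 - 5*D*(2 - D) (o(D) = (2 - D)*(-5*D) + 5 = -5*D*(2 - D) + 5 = 5 - 5*D*(2 - D))
1/o(1/(11*H - 26)) = 1/(5 - 10/(11*0 - 26) + 5*(1/(11*0 - 26))**2) = 1/(5 - 10/(0 - 26) + 5*(1/(0 - 26))**2) = 1/(5 - 10/(-26) + 5*(1/(-26))**2) = 1/(5 - 10*(-1/26) + 5*(-1/26)**2) = 1/(5 + 5/13 + 5*(1/676)) = 1/(5 + 5/13 + 5/676) = 1/(3645/676) = 676/3645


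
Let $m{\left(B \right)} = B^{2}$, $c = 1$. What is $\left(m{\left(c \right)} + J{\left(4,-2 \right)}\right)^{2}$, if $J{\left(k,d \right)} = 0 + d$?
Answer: $1$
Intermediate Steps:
$J{\left(k,d \right)} = d$
$\left(m{\left(c \right)} + J{\left(4,-2 \right)}\right)^{2} = \left(1^{2} - 2\right)^{2} = \left(1 - 2\right)^{2} = \left(-1\right)^{2} = 1$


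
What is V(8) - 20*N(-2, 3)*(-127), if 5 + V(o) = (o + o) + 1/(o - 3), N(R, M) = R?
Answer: -25344/5 ≈ -5068.8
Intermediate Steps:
V(o) = -5 + 1/(-3 + o) + 2*o (V(o) = -5 + ((o + o) + 1/(o - 3)) = -5 + (2*o + 1/(-3 + o)) = -5 + (1/(-3 + o) + 2*o) = -5 + 1/(-3 + o) + 2*o)
V(8) - 20*N(-2, 3)*(-127) = (16 - 11*8 + 2*8**2)/(-3 + 8) - 20*(-2)*(-127) = (16 - 88 + 2*64)/5 + 40*(-127) = (16 - 88 + 128)/5 - 5080 = (1/5)*56 - 5080 = 56/5 - 5080 = -25344/5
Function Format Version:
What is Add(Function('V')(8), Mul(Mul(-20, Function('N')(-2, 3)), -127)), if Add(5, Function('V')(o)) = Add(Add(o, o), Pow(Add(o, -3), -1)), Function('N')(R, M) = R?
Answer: Rational(-25344, 5) ≈ -5068.8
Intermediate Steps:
Function('V')(o) = Add(-5, Pow(Add(-3, o), -1), Mul(2, o)) (Function('V')(o) = Add(-5, Add(Add(o, o), Pow(Add(o, -3), -1))) = Add(-5, Add(Mul(2, o), Pow(Add(-3, o), -1))) = Add(-5, Add(Pow(Add(-3, o), -1), Mul(2, o))) = Add(-5, Pow(Add(-3, o), -1), Mul(2, o)))
Add(Function('V')(8), Mul(Mul(-20, Function('N')(-2, 3)), -127)) = Add(Mul(Pow(Add(-3, 8), -1), Add(16, Mul(-11, 8), Mul(2, Pow(8, 2)))), Mul(Mul(-20, -2), -127)) = Add(Mul(Pow(5, -1), Add(16, -88, Mul(2, 64))), Mul(40, -127)) = Add(Mul(Rational(1, 5), Add(16, -88, 128)), -5080) = Add(Mul(Rational(1, 5), 56), -5080) = Add(Rational(56, 5), -5080) = Rational(-25344, 5)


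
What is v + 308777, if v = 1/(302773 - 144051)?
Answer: 49009702995/158722 ≈ 3.0878e+5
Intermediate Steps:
v = 1/158722 ≈ 6.3003e-6
v + 308777 = 1/158722 + 308777 = 49009702995/158722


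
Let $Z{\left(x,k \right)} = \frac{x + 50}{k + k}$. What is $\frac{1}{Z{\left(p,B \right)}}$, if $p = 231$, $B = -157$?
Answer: $- \frac{314}{281} \approx -1.1174$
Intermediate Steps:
$Z{\left(x,k \right)} = \frac{50 + x}{2 k}$
$\frac{1}{Z{\left(p,B \right)}} = \frac{1}{\frac{1}{2} \frac{1}{-157} \left(50 + 231\right)} = \frac{1}{\frac{1}{2} \left(- \frac{1}{157}\right) 281} = \frac{1}{- \frac{281}{314}} = - \frac{314}{281}$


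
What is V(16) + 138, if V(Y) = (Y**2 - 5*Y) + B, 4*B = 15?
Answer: 1271/4 ≈ 317.75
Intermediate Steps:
B = 15/4 (B = (1/4)*15 = 15/4 ≈ 3.7500)
V(Y) = 15/4 + Y**2 - 5*Y (V(Y) = (Y**2 - 5*Y) + 15/4 = 15/4 + Y**2 - 5*Y)
V(16) + 138 = (15/4 + 16**2 - 5*16) + 138 = (15/4 + 256 - 80) + 138 = 719/4 + 138 = 1271/4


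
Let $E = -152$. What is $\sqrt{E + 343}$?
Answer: $\sqrt{191} \approx 13.82$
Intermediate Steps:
$\sqrt{E + 343} = \sqrt{-152 + 343} = \sqrt{191}$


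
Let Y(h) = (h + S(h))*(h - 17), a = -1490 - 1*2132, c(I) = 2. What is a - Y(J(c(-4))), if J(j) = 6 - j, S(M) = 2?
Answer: -3544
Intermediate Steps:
a = -3622 (a = -1490 - 2132 = -3622)
Y(h) = (-17 + h)*(2 + h) (Y(h) = (h + 2)*(h - 17) = (2 + h)*(-17 + h) = (-17 + h)*(2 + h))
a - Y(J(c(-4))) = -3622 - (-34 + (6 - 1*2)**2 - 15*(6 - 1*2)) = -3622 - (-34 + (6 - 2)**2 - 15*(6 - 2)) = -3622 - (-34 + 4**2 - 15*4) = -3622 - (-34 + 16 - 60) = -3622 - 1*(-78) = -3622 + 78 = -3544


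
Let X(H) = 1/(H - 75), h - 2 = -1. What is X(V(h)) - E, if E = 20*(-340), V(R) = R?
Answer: 503199/74 ≈ 6800.0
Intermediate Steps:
h = 1 (h = 2 - 1 = 1)
X(H) = 1/(-75 + H)
E = -6800
X(V(h)) - E = 1/(-75 + 1) - 1*(-6800) = 1/(-74) + 6800 = -1/74 + 6800 = 503199/74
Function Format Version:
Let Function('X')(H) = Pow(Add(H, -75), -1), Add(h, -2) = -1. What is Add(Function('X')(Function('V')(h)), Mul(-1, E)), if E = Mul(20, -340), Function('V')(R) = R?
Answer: Rational(503199, 74) ≈ 6800.0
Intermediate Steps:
h = 1 (h = Add(2, -1) = 1)
Function('X')(H) = Pow(Add(-75, H), -1)
E = -6800
Add(Function('X')(Function('V')(h)), Mul(-1, E)) = Add(Pow(Add(-75, 1), -1), Mul(-1, -6800)) = Add(Pow(-74, -1), 6800) = Add(Rational(-1, 74), 6800) = Rational(503199, 74)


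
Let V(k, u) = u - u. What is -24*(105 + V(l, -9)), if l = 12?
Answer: -2520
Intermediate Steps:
V(k, u) = 0
-24*(105 + V(l, -9)) = -24*(105 + 0) = -24*105 = -2520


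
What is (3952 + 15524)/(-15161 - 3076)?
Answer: -6492/6079 ≈ -1.0679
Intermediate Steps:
(3952 + 15524)/(-15161 - 3076) = 19476/(-18237) = 19476*(-1/18237) = -6492/6079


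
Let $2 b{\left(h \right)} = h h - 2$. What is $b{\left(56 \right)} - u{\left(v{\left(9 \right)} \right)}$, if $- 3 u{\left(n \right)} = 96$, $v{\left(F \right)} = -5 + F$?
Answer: $1599$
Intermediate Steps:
$u{\left(n \right)} = -32$ ($u{\left(n \right)} = \left(- \frac{1}{3}\right) 96 = -32$)
$b{\left(h \right)} = -1 + \frac{h^{2}}{2}$ ($b{\left(h \right)} = \frac{h h - 2}{2} = \frac{h^{2} - 2}{2} = \frac{-2 + h^{2}}{2} = -1 + \frac{h^{2}}{2}$)
$b{\left(56 \right)} - u{\left(v{\left(9 \right)} \right)} = \left(-1 + \frac{56^{2}}{2}\right) - -32 = \left(-1 + \frac{1}{2} \cdot 3136\right) + 32 = \left(-1 + 1568\right) + 32 = 1567 + 32 = 1599$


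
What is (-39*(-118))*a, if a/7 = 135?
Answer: 4348890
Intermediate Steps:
a = 945 (a = 7*135 = 945)
(-39*(-118))*a = -39*(-118)*945 = 4602*945 = 4348890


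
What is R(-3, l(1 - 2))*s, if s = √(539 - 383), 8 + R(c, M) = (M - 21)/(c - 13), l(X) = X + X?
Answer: -105*√39/8 ≈ -81.966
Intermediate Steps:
l(X) = 2*X
R(c, M) = -8 + (-21 + M)/(-13 + c) (R(c, M) = -8 + (M - 21)/(c - 13) = -8 + (-21 + M)/(-13 + c))
s = 2*√39 (s = √156 = 2*√39 ≈ 12.490)
R(-3, l(1 - 2))*s = ((83 + 2*(1 - 2) - 8*(-3))/(-13 - 3))*(2*√39) = ((83 + 2*(-1) + 24)/(-16))*(2*√39) = (-(83 - 2 + 24)/16)*(2*√39) = (-1/16*105)*(2*√39) = -105*√39/8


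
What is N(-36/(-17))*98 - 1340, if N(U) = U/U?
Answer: -1242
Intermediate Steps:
N(U) = 1
N(-36/(-17))*98 - 1340 = 1*98 - 1340 = 98 - 1340 = -1242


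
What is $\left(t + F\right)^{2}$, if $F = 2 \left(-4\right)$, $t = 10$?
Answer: $4$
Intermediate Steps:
$F = -8$
$\left(t + F\right)^{2} = \left(10 - 8\right)^{2} = 2^{2} = 4$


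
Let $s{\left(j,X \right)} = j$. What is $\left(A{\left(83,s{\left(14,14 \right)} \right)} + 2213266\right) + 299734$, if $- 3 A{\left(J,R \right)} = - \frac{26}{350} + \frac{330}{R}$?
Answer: $\frac{1319320888}{525} \approx 2.513 \cdot 10^{6}$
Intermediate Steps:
$A{\left(J,R \right)} = \frac{13}{525} - \frac{110}{R}$ ($A{\left(J,R \right)} = - \frac{- \frac{26}{350} + \frac{330}{R}}{3} = - \frac{\left(-26\right) \frac{1}{350} + \frac{330}{R}}{3} = - \frac{- \frac{13}{175} + \frac{330}{R}}{3} = \frac{13}{525} - \frac{110}{R}$)
$\left(A{\left(83,s{\left(14,14 \right)} \right)} + 2213266\right) + 299734 = \left(\left(\frac{13}{525} - \frac{110}{14}\right) + 2213266\right) + 299734 = \left(\left(\frac{13}{525} - \frac{55}{7}\right) + 2213266\right) + 299734 = \left(- \frac{4112}{525} + 2213266\right) + 299734 = \frac{1161960538}{525} + 299734 = \frac{1319320888}{525}$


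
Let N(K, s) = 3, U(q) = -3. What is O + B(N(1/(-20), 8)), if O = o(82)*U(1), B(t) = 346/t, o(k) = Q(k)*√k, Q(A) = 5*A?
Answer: 346/3 - 1230*√82 ≈ -11023.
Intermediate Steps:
o(k) = 5*k^(3/2) (o(k) = (5*k)*√k = 5*k^(3/2))
O = -1230*√82 (O = (5*82^(3/2))*(-3) = (5*(82*√82))*(-3) = (410*√82)*(-3) = -1230*√82 ≈ -11138.)
O + B(N(1/(-20), 8)) = -1230*√82 + 346/3 = 346/3 - 1230*√82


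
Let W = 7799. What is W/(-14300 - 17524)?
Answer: -7799/31824 ≈ -0.24507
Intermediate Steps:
W/(-14300 - 17524) = 7799/(-14300 - 17524) = 7799/(-31824) = 7799*(-1/31824) = -7799/31824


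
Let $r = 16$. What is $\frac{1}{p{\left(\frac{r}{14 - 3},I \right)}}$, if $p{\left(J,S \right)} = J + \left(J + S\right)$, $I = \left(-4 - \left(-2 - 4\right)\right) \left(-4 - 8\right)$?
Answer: $- \frac{11}{232} \approx -0.047414$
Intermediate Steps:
$I = -24$ ($I = \left(-4 - \left(-2 - 4\right)\right) \left(-12\right) = \left(-4 - -6\right) \left(-12\right) = \left(-4 + 6\right) \left(-12\right) = 2 \left(-12\right) = -24$)
$p{\left(J,S \right)} = S + 2 J$
$\frac{1}{p{\left(\frac{r}{14 - 3},I \right)}} = \frac{1}{-24 + 2 \frac{16}{14 - 3}} = \frac{1}{-24 + 2 \cdot \frac{16}{11}} = \frac{1}{-24 + \frac{32}{11}} = \frac{1}{- \frac{232}{11}} = - \frac{11}{232}$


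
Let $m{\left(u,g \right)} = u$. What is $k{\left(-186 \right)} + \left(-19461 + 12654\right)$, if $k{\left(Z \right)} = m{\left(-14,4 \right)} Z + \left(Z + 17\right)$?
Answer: $-4372$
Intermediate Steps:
$k{\left(Z \right)} = 17 - 13 Z$ ($k{\left(Z \right)} = - 14 Z + \left(Z + 17\right) = - 14 Z + \left(17 + Z\right) = 17 - 13 Z$)
$k{\left(-186 \right)} + \left(-19461 + 12654\right) = \left(17 - -2418\right) + \left(-19461 + 12654\right) = \left(17 + 2418\right) - 6807 = 2435 - 6807 = -4372$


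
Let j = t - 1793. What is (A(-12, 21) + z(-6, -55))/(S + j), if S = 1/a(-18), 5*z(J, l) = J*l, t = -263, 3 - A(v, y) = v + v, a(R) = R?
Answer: -1674/37009 ≈ -0.045232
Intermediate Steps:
A(v, y) = 3 - 2*v (A(v, y) = 3 - (v + v) = 3 - 2*v)
z(J, l) = J*l/5 (z(J, l) = (J*l)/5 = J*l/5)
S = -1/18 (S = 1/(-18) = -1/18 ≈ -0.055556)
j = -2056 (j = -263 - 1793 = -2056)
(A(-12, 21) + z(-6, -55))/(S + j) = ((3 - 2*(-12)) + (1/5)*(-6)*(-55))/(-1/18 - 2056) = ((3 + 24) + 66)/(-37009/18) = (27 + 66)*(-18/37009) = 93*(-18/37009) = -1674/37009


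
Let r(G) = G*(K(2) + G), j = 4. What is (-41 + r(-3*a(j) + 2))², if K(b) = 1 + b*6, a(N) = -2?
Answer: 16129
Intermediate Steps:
K(b) = 1 + 6*b
r(G) = G*(13 + G) (r(G) = G*((1 + 6*2) + G) = G*((1 + 12) + G) = G*(13 + G))
(-41 + r(-3*a(j) + 2))² = (-41 + (-3*(-2) + 2)*(13 + (-3*(-2) + 2)))² = (-41 + (6 + 2)*(13 + (6 + 2)))² = (-41 + 8*(13 + 8))² = (-41 + 8*21)² = (-41 + 168)² = 127² = 16129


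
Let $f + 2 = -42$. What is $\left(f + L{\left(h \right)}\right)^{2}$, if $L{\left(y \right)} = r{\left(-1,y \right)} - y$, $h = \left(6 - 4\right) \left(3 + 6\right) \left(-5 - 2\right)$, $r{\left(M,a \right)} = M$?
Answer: $6561$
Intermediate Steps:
$f = -44$ ($f = -2 - 42 = -44$)
$h = -126$ ($h = 2 \cdot 9 \left(-7\right) = 18 \left(-7\right) = -126$)
$L{\left(y \right)} = -1 - y$
$\left(f + L{\left(h \right)}\right)^{2} = \left(-44 - -125\right)^{2} = \left(-44 + \left(-1 + 126\right)\right)^{2} = \left(-44 + 125\right)^{2} = 81^{2} = 6561$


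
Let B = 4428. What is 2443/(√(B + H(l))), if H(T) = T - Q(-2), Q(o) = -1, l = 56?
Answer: 2443*√4485/4485 ≈ 36.479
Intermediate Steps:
H(T) = 1 + T (H(T) = T - 1*(-1) = T + 1 = 1 + T)
2443/(√(B + H(l))) = 2443/(√(4428 + (1 + 56))) = 2443/(√(4428 + 57)) = 2443/(√4485) = 2443*(√4485/4485) = 2443*√4485/4485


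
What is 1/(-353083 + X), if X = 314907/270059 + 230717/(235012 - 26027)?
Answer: -56438280115/19927269139802847 ≈ -2.8322e-6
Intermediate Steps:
X = 128118041698/56438280115 (X = 314907*(1/270059) + 230717/208985 = 314907/270059 + 230717*(1/208985) = 314907/270059 + 230717/208985 = 128118041698/56438280115 ≈ 2.2701)
1/(-353083 + X) = 1/(-353083 + 128118041698/56438280115) = 1/(-19927269139802847/56438280115) = -56438280115/19927269139802847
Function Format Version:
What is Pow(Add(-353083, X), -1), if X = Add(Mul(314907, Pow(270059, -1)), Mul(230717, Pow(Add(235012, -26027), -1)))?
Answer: Rational(-56438280115, 19927269139802847) ≈ -2.8322e-6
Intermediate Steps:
X = Rational(128118041698, 56438280115) (X = Add(Mul(314907, Rational(1, 270059)), Mul(230717, Pow(208985, -1))) = Add(Rational(314907, 270059), Mul(230717, Rational(1, 208985))) = Add(Rational(314907, 270059), Rational(230717, 208985)) = Rational(128118041698, 56438280115) ≈ 2.2701)
Pow(Add(-353083, X), -1) = Pow(Add(-353083, Rational(128118041698, 56438280115)), -1) = Pow(Rational(-19927269139802847, 56438280115), -1) = Rational(-56438280115, 19927269139802847)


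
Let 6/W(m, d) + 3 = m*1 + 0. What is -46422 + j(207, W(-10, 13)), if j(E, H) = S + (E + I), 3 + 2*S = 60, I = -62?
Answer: -92497/2 ≈ -46249.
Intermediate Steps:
S = 57/2 (S = -3/2 + (½)*60 = -3/2 + 30 = 57/2 ≈ 28.500)
W(m, d) = 6/(-3 + m) (W(m, d) = 6/(-3 + (m*1 + 0)) = 6/(-3 + (m + 0)) = 6/(-3 + m))
j(E, H) = -67/2 + E (j(E, H) = 57/2 + (E - 62) = 57/2 + (-62 + E) = -67/2 + E)
-46422 + j(207, W(-10, 13)) = -46422 + (-67/2 + 207) = -46422 + 347/2 = -92497/2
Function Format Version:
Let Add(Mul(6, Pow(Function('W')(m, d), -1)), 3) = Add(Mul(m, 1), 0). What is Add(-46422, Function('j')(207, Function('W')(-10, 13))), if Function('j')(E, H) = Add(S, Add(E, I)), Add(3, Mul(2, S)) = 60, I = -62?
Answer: Rational(-92497, 2) ≈ -46249.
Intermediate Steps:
S = Rational(57, 2) (S = Add(Rational(-3, 2), Mul(Rational(1, 2), 60)) = Add(Rational(-3, 2), 30) = Rational(57, 2) ≈ 28.500)
Function('W')(m, d) = Mul(6, Pow(Add(-3, m), -1)) (Function('W')(m, d) = Mul(6, Pow(Add(-3, Add(Mul(m, 1), 0)), -1)) = Mul(6, Pow(Add(-3, Add(m, 0)), -1)) = Mul(6, Pow(Add(-3, m), -1)))
Function('j')(E, H) = Add(Rational(-67, 2), E) (Function('j')(E, H) = Add(Rational(57, 2), Add(E, -62)) = Add(Rational(57, 2), Add(-62, E)) = Add(Rational(-67, 2), E))
Add(-46422, Function('j')(207, Function('W')(-10, 13))) = Add(-46422, Add(Rational(-67, 2), 207)) = Add(-46422, Rational(347, 2)) = Rational(-92497, 2)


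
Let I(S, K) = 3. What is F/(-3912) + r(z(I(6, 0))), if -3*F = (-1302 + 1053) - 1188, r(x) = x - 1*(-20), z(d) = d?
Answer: 89497/3912 ≈ 22.878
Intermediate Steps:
r(x) = 20 + x (r(x) = x + 20 = 20 + x)
F = 479 (F = -((-1302 + 1053) - 1188)/3 = -(-249 - 1188)/3 = -1/3*(-1437) = 479)
F/(-3912) + r(z(I(6, 0))) = 479/(-3912) + (20 + 3) = 479*(-1/3912) + 23 = -479/3912 + 23 = 89497/3912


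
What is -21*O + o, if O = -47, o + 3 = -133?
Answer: 851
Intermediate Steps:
o = -136 (o = -3 - 133 = -136)
-21*O + o = -21*(-47) - 136 = 987 - 136 = 851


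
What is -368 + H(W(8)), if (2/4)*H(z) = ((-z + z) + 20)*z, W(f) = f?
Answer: -48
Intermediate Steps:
H(z) = 40*z (H(z) = 2*(((-z + z) + 20)*z) = 2*((0 + 20)*z) = 2*(20*z) = 40*z)
-368 + H(W(8)) = -368 + 40*8 = -368 + 320 = -48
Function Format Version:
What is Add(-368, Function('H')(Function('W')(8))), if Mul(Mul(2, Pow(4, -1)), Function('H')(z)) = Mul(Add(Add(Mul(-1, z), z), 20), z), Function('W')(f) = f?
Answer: -48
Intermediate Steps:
Function('H')(z) = Mul(40, z) (Function('H')(z) = Mul(2, Mul(Add(Add(Mul(-1, z), z), 20), z)) = Mul(2, Mul(Add(0, 20), z)) = Mul(2, Mul(20, z)) = Mul(40, z))
Add(-368, Function('H')(Function('W')(8))) = Add(-368, Mul(40, 8)) = Add(-368, 320) = -48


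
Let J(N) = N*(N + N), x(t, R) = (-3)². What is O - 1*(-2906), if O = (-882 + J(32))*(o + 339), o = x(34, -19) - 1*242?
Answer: 126502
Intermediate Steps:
x(t, R) = 9
o = -233 (o = 9 - 1*242 = 9 - 242 = -233)
J(N) = 2*N² (J(N) = N*(2*N) = 2*N²)
O = 123596 (O = (-882 + 2*32²)*(-233 + 339) = (-882 + 2*1024)*106 = (-882 + 2048)*106 = 1166*106 = 123596)
O - 1*(-2906) = 123596 - 1*(-2906) = 123596 + 2906 = 126502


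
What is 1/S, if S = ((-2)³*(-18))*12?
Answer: 1/1728 ≈ 0.00057870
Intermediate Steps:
S = 1728 (S = -8*(-18)*12 = 144*12 = 1728)
1/S = 1/1728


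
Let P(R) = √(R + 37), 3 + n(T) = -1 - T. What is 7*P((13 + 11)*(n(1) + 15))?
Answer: 7*√277 ≈ 116.50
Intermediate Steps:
n(T) = -4 - T (n(T) = -3 + (-1 - T) = -4 - T)
P(R) = √(37 + R)
7*P((13 + 11)*(n(1) + 15)) = 7*√(37 + (13 + 11)*((-4 - 1*1) + 15)) = 7*√(37 + 24*((-4 - 1) + 15)) = 7*√(37 + 24*(-5 + 15)) = 7*√(37 + 24*10) = 7*√(37 + 240) = 7*√277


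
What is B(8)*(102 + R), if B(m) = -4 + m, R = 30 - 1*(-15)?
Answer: 588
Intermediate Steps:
R = 45 (R = 30 + 15 = 45)
B(8)*(102 + R) = (-4 + 8)*(102 + 45) = 4*147 = 588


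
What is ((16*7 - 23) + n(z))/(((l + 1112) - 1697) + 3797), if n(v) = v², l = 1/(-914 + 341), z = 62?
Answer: 2253609/1840475 ≈ 1.2245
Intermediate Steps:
l = -1/573 (l = 1/(-573) = -1/573 ≈ -0.0017452)
((16*7 - 23) + n(z))/(((l + 1112) - 1697) + 3797) = ((16*7 - 23) + 62²)/(((-1/573 + 1112) - 1697) + 3797) = ((112 - 23) + 3844)/((637175/573 - 1697) + 3797) = (89 + 3844)/(-335206/573 + 3797) = 3933/(1840475/573) = 3933*(573/1840475) = 2253609/1840475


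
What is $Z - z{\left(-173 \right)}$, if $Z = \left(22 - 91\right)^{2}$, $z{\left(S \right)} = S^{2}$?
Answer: $-25168$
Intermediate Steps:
$Z = 4761$ ($Z = \left(-69\right)^{2} = 4761$)
$Z - z{\left(-173 \right)} = 4761 - \left(-173\right)^{2} = 4761 - 29929 = -25168$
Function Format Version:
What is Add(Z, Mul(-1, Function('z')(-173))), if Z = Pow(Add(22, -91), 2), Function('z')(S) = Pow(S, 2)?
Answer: -25168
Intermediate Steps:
Z = 4761 (Z = Pow(-69, 2) = 4761)
Add(Z, Mul(-1, Function('z')(-173))) = Add(4761, Mul(-1, Pow(-173, 2))) = Add(4761, Mul(-1, 29929)) = Add(4761, -29929) = -25168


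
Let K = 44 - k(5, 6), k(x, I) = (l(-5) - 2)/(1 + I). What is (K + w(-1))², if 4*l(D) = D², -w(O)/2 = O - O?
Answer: 1476225/784 ≈ 1882.9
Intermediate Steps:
w(O) = 0 (w(O) = -2*(O - O) = -2*0 = 0)
l(D) = D²/4
k(x, I) = 17/(4*(1 + I)) (k(x, I) = ((¼)*(-5)² - 2)/(1 + I) = ((¼)*25 - 2)/(1 + I) = (25/4 - 2)/(1 + I) = 17/(4*(1 + I)))
K = 1215/28 (K = 44 - 17/(4*(1 + 6)) = 44 - 17/(4*7) = 44 - 1*17/28 = 44 - 17/28 = 1215/28 ≈ 43.393)
(K + w(-1))² = (1215/28 + 0)² = (1215/28)² = 1476225/784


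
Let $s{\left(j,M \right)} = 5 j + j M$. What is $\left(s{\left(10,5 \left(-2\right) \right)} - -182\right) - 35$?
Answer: $97$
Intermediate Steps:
$s{\left(j,M \right)} = 5 j + M j$
$\left(s{\left(10,5 \left(-2\right) \right)} - -182\right) - 35 = \left(10 \left(5 + 5 \left(-2\right)\right) - -182\right) - 35 = \left(10 \left(5 - 10\right) + 182\right) - 35 = \left(10 \left(-5\right) + 182\right) - 35 = \left(-50 + 182\right) - 35 = 132 - 35 = 97$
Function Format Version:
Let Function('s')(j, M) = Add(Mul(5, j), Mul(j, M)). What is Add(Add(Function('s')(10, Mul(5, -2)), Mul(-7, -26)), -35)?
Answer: 97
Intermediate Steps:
Function('s')(j, M) = Add(Mul(5, j), Mul(M, j))
Add(Add(Function('s')(10, Mul(5, -2)), Mul(-7, -26)), -35) = Add(Add(Mul(10, Add(5, Mul(5, -2))), Mul(-7, -26)), -35) = Add(Add(Mul(10, Add(5, -10)), 182), -35) = Add(Add(Mul(10, -5), 182), -35) = Add(Add(-50, 182), -35) = Add(132, -35) = 97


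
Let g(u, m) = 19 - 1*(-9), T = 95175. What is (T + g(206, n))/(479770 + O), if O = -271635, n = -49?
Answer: 95203/208135 ≈ 0.45741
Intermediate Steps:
g(u, m) = 28 (g(u, m) = 19 + 9 = 28)
(T + g(206, n))/(479770 + O) = (95175 + 28)/(479770 - 271635) = 95203/208135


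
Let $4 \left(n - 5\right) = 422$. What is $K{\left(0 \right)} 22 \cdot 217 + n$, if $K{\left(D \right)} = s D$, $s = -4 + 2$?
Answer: $\frac{221}{2} \approx 110.5$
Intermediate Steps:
$n = \frac{221}{2}$ ($n = 5 + \frac{1}{4} \cdot 422 = 5 + \frac{211}{2} = \frac{221}{2} \approx 110.5$)
$s = -2$
$K{\left(D \right)} = - 2 D$
$K{\left(0 \right)} 22 \cdot 217 + n = \left(-2\right) 0 \cdot 22 \cdot 217 + \frac{221}{2} = 0 \cdot 22 \cdot 217 + \frac{221}{2} = 0 \cdot 217 + \frac{221}{2} = 0 + \frac{221}{2} = \frac{221}{2}$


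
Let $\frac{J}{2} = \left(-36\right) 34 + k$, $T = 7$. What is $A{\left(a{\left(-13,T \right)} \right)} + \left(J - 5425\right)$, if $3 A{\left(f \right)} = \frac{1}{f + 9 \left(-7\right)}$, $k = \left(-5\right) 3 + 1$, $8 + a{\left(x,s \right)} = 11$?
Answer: $- \frac{1422181}{180} \approx -7901.0$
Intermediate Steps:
$a{\left(x,s \right)} = 3$ ($a{\left(x,s \right)} = -8 + 11 = 3$)
$k = -14$ ($k = -15 + 1 = -14$)
$J = -2476$ ($J = 2 \left(\left(-36\right) 34 - 14\right) = 2 \left(-1224 - 14\right) = 2 \left(-1238\right) = -2476$)
$A{\left(f \right)} = \frac{1}{3 \left(-63 + f\right)}$ ($A{\left(f \right)} = \frac{1}{3 \left(f + 9 \left(-7\right)\right)} = \frac{1}{3 \left(f - 63\right)} = \frac{1}{3 \left(-63 + f\right)}$)
$A{\left(a{\left(-13,T \right)} \right)} + \left(J - 5425\right) = \frac{1}{3 \left(-63 + 3\right)} - 7901 = \frac{1}{3 \left(-60\right)} - 7901 = \frac{1}{3} \left(- \frac{1}{60}\right) - 7901 = - \frac{1}{180} - 7901 = - \frac{1422181}{180}$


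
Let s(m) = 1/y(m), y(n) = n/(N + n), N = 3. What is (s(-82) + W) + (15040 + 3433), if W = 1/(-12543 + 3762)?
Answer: 13302029483/720042 ≈ 18474.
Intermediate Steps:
y(n) = n/(3 + n)
W = -1/8781 (W = 1/(-8781) = -1/8781 ≈ -0.00011388)
s(m) = (3 + m)/m (s(m) = 1/(m/(3 + m)) = (3 + m)/m)
(s(-82) + W) + (15040 + 3433) = ((3 - 82)/(-82) - 1/8781) + (15040 + 3433) = (-1/82*(-79) - 1/8781) + 18473 = (79/82 - 1/8781) + 18473 = 693617/720042 + 18473 = 13302029483/720042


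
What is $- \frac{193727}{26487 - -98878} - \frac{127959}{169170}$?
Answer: $- \frac{650858355}{282773294} \approx -2.3017$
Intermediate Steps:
$- \frac{193727}{26487 - -98878} - \frac{127959}{169170} = - \frac{193727}{26487 + 98878} - \frac{42653}{56390} = - \frac{193727}{125365} - \frac{42653}{56390} = - \frac{650858355}{282773294}$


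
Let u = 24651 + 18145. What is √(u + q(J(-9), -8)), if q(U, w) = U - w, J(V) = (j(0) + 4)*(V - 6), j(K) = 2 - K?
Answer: 3*√4746 ≈ 206.67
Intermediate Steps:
J(V) = -36 + 6*V (J(V) = ((2 - 1*0) + 4)*(V - 6) = ((2 + 0) + 4)*(-6 + V) = (2 + 4)*(-6 + V) = 6*(-6 + V) = -36 + 6*V)
u = 42796
√(u + q(J(-9), -8)) = √(42796 + ((-36 + 6*(-9)) - 1*(-8))) = √(42796 + ((-36 - 54) + 8)) = √(42796 + (-90 + 8)) = √(42796 - 82) = √42714 = 3*√4746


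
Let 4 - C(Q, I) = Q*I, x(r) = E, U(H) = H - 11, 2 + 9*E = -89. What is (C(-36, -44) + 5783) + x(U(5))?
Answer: 37736/9 ≈ 4192.9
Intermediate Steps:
E = -91/9 (E = -2/9 + (⅑)*(-89) = -2/9 - 89/9 = -91/9 ≈ -10.111)
U(H) = -11 + H
x(r) = -91/9
C(Q, I) = 4 - I*Q (C(Q, I) = 4 - Q*I = 4 - I*Q)
(C(-36, -44) + 5783) + x(U(5)) = ((4 - 1*(-44)*(-36)) + 5783) - 91/9 = ((4 - 1584) + 5783) - 91/9 = (-1580 + 5783) - 91/9 = 4203 - 91/9 = 37736/9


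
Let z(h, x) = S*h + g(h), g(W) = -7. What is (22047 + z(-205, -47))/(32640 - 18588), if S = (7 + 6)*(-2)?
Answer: 13685/7026 ≈ 1.9478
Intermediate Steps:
S = -26 (S = 13*(-2) = -26)
z(h, x) = -7 - 26*h (z(h, x) = -26*h - 7 = -7 - 26*h)
(22047 + z(-205, -47))/(32640 - 18588) = (22047 + (-7 - 26*(-205)))/(32640 - 18588) = (22047 + (-7 + 5330))/14052 = (22047 + 5323)*(1/14052) = 27370*(1/14052) = 13685/7026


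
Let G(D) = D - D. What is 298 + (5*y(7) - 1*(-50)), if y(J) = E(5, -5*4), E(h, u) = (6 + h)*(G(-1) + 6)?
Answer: 678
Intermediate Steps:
G(D) = 0
E(h, u) = 36 + 6*h (E(h, u) = (6 + h)*(0 + 6) = (6 + h)*6 = 36 + 6*h)
y(J) = 66 (y(J) = 36 + 6*5 = 36 + 30 = 66)
298 + (5*y(7) - 1*(-50)) = 298 + (5*66 - 1*(-50)) = 298 + (330 + 50) = 298 + 380 = 678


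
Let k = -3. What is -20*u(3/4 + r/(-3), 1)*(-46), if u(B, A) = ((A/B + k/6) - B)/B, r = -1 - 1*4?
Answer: -801320/841 ≈ -952.82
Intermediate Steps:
r = -5 (r = -1 - 4 = -5)
u(B, A) = (-½ - B + A/B)/B (u(B, A) = ((A/B - 3/6) - B)/B = ((A/B - 3*⅙) - B)/B = ((A/B - ½) - B)/B = ((-½ + A/B) - B)/B = (-½ - B + A/B)/B)
-20*u(3/4 + r/(-3), 1)*(-46) = -20*(1 - (3/4 - 5/(-3))² - (3/4 - 5/(-3))/2)/(3/4 - 5/(-3))²*(-46) = -20*(1 - (3*(¼) - 5*(-⅓))² - (3*(¼) - 5*(-⅓))/2)/(3*(¼) - 5*(-⅓))²*(-46) = -20*(1 - (¾ + 5/3)² - (¾ + 5/3)/2)/(¾ + 5/3)²*(-46) = -20*(1 - (29/12)² - ½*29/12)/(29/12)²*(-46) = -2880*(1 - 1*841/144 - 29/24)/841*(-46) = -2880*(1 - 841/144 - 29/24)/841*(-46) = -2880*(-871)/(841*144)*(-46) = -20*(-871/841)*(-46) = (17420/841)*(-46) = -801320/841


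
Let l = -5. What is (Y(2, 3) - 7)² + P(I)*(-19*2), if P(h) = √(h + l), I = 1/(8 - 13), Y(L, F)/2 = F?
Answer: 1 - 38*I*√130/5 ≈ 1.0 - 86.653*I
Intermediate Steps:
Y(L, F) = 2*F
I = -⅕ (I = 1/(-5) = -⅕ ≈ -0.20000)
P(h) = √(-5 + h) (P(h) = √(h - 5) = √(-5 + h))
(Y(2, 3) - 7)² + P(I)*(-19*2) = (2*3 - 7)² + √(-5 - ⅕)*(-19*2) = (6 - 7)² + √(-26/5)*(-38) = (-1)² + (I*√130/5)*(-38) = 1 - 38*I*√130/5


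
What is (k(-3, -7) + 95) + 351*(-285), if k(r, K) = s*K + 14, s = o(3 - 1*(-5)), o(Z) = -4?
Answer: -99898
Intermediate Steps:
s = -4
k(r, K) = 14 - 4*K (k(r, K) = -4*K + 14 = 14 - 4*K)
(k(-3, -7) + 95) + 351*(-285) = ((14 - 4*(-7)) + 95) + 351*(-285) = ((14 + 28) + 95) - 100035 = (42 + 95) - 100035 = 137 - 100035 = -99898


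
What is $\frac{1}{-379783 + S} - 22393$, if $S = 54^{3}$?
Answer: $- \frac{4978389368}{222319} \approx -22393.0$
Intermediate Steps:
$S = 157464$
$\frac{1}{-379783 + S} - 22393 = \frac{1}{-379783 + 157464} - 22393 = \frac{1}{-222319} - 22393 = - \frac{1}{222319} - 22393 = - \frac{4978389368}{222319}$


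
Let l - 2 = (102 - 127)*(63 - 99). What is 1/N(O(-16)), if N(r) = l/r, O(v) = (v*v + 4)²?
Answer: 33800/451 ≈ 74.945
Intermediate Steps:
l = 902 (l = 2 + (102 - 127)*(63 - 99) = 2 - 25*(-36) = 2 + 900 = 902)
O(v) = (4 + v²)² (O(v) = (v² + 4)² = (4 + v²)²)
N(r) = 902/r
1/N(O(-16)) = 1/(902/((4 + (-16)²)²)) = 1/(902/((4 + 256)²)) = 1/(902/(260²)) = 1/(902/67600) = 1/(902*(1/67600)) = 1/(451/33800) = 33800/451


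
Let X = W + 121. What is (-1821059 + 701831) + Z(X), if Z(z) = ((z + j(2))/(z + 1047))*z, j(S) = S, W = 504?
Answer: -8951949/8 ≈ -1.1190e+6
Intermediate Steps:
X = 625 (X = 504 + 121 = 625)
Z(z) = z*(2 + z)/(1047 + z) (Z(z) = ((z + 2)/(z + 1047))*z = ((2 + z)/(1047 + z))*z = z*(2 + z)/(1047 + z))
(-1821059 + 701831) + Z(X) = (-1821059 + 701831) + 625*(2 + 625)/(1047 + 625) = -1119228 + 625*627/1672 = -1119228 + 625*(1/1672)*627 = -1119228 + 1875/8 = -8951949/8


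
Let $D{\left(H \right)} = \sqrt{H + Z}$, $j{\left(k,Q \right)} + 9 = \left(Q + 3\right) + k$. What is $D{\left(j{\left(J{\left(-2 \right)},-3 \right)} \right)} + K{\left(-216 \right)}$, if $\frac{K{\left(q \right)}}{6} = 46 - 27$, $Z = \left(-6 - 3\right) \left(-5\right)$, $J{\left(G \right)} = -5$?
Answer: $114 + \sqrt{31} \approx 119.57$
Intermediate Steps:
$j{\left(k,Q \right)} = -6 + Q + k$ ($j{\left(k,Q \right)} = -9 + \left(\left(Q + 3\right) + k\right) = -9 + \left(\left(3 + Q\right) + k\right) = -9 + \left(3 + Q + k\right) = -6 + Q + k$)
$Z = 45$ ($Z = \left(-9\right) \left(-5\right) = 45$)
$K{\left(q \right)} = 114$ ($K{\left(q \right)} = 6 \left(46 - 27\right) = 6 \cdot 19 = 114$)
$D{\left(H \right)} = \sqrt{45 + H}$ ($D{\left(H \right)} = \sqrt{H + 45} = \sqrt{45 + H}$)
$D{\left(j{\left(J{\left(-2 \right)},-3 \right)} \right)} + K{\left(-216 \right)} = \sqrt{45 - 14} + 114 = \sqrt{31} + 114 = 114 + \sqrt{31}$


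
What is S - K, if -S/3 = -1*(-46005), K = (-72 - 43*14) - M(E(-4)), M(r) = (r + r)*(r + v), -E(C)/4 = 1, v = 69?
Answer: -137861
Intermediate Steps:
E(C) = -4 (E(C) = -4*1 = -4)
M(r) = 2*r*(69 + r) (M(r) = (r + r)*(r + 69) = (2*r)*(69 + r) = 2*r*(69 + r))
K = -154 (K = (-72 - 43*14) - 2*(-4)*(69 - 4) = (-72 - 602) - 2*(-4)*65 = -674 - 1*(-520) = -674 + 520 = -154)
S = -138015 (S = -(-3)*(-46005) = -3*46005 = -138015)
S - K = -138015 - 1*(-154) = -138015 + 154 = -137861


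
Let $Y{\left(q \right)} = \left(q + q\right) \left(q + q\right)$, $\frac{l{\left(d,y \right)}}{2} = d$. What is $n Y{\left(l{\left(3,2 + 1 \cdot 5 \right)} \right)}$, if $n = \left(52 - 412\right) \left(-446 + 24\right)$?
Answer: $21876480$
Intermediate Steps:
$l{\left(d,y \right)} = 2 d$
$n = 151920$ ($n = \left(-360\right) \left(-422\right) = 151920$)
$Y{\left(q \right)} = 4 q^{2}$ ($Y{\left(q \right)} = 2 q 2 q = 4 q^{2}$)
$n Y{\left(l{\left(3,2 + 1 \cdot 5 \right)} \right)} = 151920 \cdot 4 \left(2 \cdot 3\right)^{2} = 151920 \cdot 4 \cdot 6^{2} = 151920 \cdot 4 \cdot 36 = 151920 \cdot 144 = 21876480$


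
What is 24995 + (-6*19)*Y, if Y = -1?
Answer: 25109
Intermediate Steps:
24995 + (-6*19)*Y = 24995 - 6*19*(-1) = 24995 - 114*(-1) = 24995 + 114 = 25109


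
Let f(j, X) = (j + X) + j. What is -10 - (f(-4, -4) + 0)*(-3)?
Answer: -46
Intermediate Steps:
f(j, X) = X + 2*j (f(j, X) = (X + j) + j = X + 2*j)
-10 - (f(-4, -4) + 0)*(-3) = -10 - ((-4 + 2*(-4)) + 0)*(-3) = -10 - ((-4 - 8) + 0)*(-3) = -10 - (-12 + 0)*(-3) = -10 - (-12)*(-3) = -10 - 1*36 = -10 - 36 = -46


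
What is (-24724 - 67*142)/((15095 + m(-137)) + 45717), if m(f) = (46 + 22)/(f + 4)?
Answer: -2276827/4043964 ≈ -0.56302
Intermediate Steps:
m(f) = 68/(4 + f)
(-24724 - 67*142)/((15095 + m(-137)) + 45717) = (-24724 - 67*142)/((15095 + 68/(4 - 137)) + 45717) = (-24724 - 9514)/((15095 + 68/(-133)) + 45717) = -34238/((15095 + 68*(-1/133)) + 45717) = -34238/((15095 - 68/133) + 45717) = -34238/(2007567/133 + 45717) = -34238/8087928/133 = -34238*133/8087928 = -2276827/4043964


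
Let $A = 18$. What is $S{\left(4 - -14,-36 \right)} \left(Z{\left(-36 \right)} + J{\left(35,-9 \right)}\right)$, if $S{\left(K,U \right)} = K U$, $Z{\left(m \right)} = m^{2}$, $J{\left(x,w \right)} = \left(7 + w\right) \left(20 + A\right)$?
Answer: $-790560$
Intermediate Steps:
$J{\left(x,w \right)} = 266 + 38 w$ ($J{\left(x,w \right)} = \left(7 + w\right) \left(20 + 18\right) = \left(7 + w\right) 38 = 266 + 38 w$)
$S{\left(4 - -14,-36 \right)} \left(Z{\left(-36 \right)} + J{\left(35,-9 \right)}\right) = \left(4 - -14\right) \left(-36\right) \left(\left(-36\right)^{2} + \left(266 + 38 \left(-9\right)\right)\right) = \left(4 + 14\right) \left(-36\right) \left(1296 + \left(266 - 342\right)\right) = 18 \left(-36\right) \left(1296 - 76\right) = \left(-648\right) 1220 = -790560$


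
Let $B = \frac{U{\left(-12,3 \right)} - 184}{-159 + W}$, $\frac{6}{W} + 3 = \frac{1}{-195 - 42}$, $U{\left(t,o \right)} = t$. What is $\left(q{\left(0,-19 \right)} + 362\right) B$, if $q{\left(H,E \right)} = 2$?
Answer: $\frac{25398464}{57315} \approx 443.14$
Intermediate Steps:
$W = - \frac{711}{356}$ ($W = \frac{6}{-3 + \frac{1}{-195 - 42}} = \frac{6}{-3 + \frac{1}{-237}} = \frac{6}{-3 - \frac{1}{237}} = \frac{6}{- \frac{712}{237}} = 6 \left(- \frac{237}{712}\right) = - \frac{711}{356} \approx -1.9972$)
$B = \frac{69776}{57315}$ ($B = \frac{-12 - 184}{-159 - \frac{711}{356}} = - \frac{196}{- \frac{57315}{356}} = \left(-196\right) \left(- \frac{356}{57315}\right) = \frac{69776}{57315} \approx 1.2174$)
$\left(q{\left(0,-19 \right)} + 362\right) B = \left(2 + 362\right) \frac{69776}{57315} = 364 \cdot \frac{69776}{57315} = \frac{25398464}{57315}$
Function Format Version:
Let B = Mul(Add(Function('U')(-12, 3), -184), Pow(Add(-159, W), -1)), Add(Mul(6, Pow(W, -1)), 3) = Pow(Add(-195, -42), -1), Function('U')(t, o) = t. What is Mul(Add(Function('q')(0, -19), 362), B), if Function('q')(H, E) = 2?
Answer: Rational(25398464, 57315) ≈ 443.14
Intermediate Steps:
W = Rational(-711, 356) (W = Mul(6, Pow(Add(-3, Pow(Add(-195, -42), -1)), -1)) = Mul(6, Pow(Add(-3, Pow(-237, -1)), -1)) = Mul(6, Pow(Add(-3, Rational(-1, 237)), -1)) = Mul(6, Pow(Rational(-712, 237), -1)) = Mul(6, Rational(-237, 712)) = Rational(-711, 356) ≈ -1.9972)
B = Rational(69776, 57315) (B = Mul(Add(-12, -184), Pow(Add(-159, Rational(-711, 356)), -1)) = Mul(-196, Pow(Rational(-57315, 356), -1)) = Mul(-196, Rational(-356, 57315)) = Rational(69776, 57315) ≈ 1.2174)
Mul(Add(Function('q')(0, -19), 362), B) = Mul(Add(2, 362), Rational(69776, 57315)) = Mul(364, Rational(69776, 57315)) = Rational(25398464, 57315)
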